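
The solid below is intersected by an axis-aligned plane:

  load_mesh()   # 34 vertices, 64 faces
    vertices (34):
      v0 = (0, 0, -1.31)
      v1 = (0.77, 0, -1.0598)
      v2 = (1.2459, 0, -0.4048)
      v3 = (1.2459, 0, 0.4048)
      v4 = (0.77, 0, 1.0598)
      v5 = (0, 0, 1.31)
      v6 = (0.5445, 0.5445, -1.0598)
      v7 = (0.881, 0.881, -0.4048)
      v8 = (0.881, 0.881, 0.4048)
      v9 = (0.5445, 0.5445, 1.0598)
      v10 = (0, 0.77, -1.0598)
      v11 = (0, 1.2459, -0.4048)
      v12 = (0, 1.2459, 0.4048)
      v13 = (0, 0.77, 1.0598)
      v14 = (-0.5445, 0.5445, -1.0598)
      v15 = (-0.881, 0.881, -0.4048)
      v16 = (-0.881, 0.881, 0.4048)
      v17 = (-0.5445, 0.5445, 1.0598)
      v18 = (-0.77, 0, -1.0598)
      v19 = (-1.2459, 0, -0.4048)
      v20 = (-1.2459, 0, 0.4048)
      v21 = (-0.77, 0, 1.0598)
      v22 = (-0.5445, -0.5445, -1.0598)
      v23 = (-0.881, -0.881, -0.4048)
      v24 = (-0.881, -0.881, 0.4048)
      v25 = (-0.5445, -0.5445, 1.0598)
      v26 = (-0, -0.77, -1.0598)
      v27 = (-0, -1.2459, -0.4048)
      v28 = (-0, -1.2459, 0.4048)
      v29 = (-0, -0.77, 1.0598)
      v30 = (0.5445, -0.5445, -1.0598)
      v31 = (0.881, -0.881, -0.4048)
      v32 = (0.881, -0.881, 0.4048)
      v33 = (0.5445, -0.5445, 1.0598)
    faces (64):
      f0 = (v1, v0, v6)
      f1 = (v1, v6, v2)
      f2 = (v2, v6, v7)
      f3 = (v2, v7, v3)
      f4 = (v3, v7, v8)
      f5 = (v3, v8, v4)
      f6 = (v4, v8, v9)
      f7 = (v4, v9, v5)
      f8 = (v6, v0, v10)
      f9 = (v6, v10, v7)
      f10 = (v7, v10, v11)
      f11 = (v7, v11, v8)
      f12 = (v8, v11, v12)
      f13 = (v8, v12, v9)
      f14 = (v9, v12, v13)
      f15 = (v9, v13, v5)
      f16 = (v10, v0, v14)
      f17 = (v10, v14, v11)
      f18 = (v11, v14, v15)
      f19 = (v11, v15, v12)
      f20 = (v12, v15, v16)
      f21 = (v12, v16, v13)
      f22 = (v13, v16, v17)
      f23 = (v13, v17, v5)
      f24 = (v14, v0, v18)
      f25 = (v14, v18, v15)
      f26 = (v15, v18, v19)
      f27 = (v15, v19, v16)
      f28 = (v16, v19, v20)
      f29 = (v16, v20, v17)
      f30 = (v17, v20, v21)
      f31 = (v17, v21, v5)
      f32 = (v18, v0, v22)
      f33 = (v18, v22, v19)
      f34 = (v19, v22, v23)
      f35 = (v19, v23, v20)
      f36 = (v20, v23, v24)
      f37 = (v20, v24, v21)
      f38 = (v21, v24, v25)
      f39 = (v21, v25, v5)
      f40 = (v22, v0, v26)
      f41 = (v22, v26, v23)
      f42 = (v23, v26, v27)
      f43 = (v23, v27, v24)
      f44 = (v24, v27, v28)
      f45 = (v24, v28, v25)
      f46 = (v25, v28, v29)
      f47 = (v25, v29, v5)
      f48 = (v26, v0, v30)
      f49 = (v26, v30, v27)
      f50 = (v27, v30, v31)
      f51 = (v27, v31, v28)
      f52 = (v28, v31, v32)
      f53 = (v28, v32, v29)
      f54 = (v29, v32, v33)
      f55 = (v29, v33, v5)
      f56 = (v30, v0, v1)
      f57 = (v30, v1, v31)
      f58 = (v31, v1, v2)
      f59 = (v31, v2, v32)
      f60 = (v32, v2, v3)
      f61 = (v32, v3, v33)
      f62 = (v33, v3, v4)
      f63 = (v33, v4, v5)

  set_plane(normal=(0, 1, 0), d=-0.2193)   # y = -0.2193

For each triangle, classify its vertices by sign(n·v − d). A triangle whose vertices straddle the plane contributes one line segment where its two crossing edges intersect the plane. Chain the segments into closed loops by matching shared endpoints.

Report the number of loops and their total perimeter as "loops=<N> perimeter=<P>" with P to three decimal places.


Straddling triangles (20 of 64):
  (v18,v0,v22) [++-] → (-0.2193, -0.2193, -1.20923)–(-0.679179, -0.2193, -1.0598)  len=0.4835
  (v18,v22,v19) [+-+] → (-0.679179, -0.2193, -1.0598)–(-0.963408, -0.2193, -0.668604)  len=0.4835
  (v19,v22,v23) [+--] → (-0.963408, -0.2193, -0.668604)–(-1.15507, -0.2193, -0.4048)  len=0.3261
  (v19,v23,v20) [+-+] → (-1.15507, -0.2193, -0.4048)–(-1.15507, -0.2193, 0.203273)  len=0.6081
  (v20,v23,v24) [+--] → (-1.15507, -0.2193, 0.203273)–(-1.15507, -0.2193, 0.4048)  len=0.2015
  (v20,v24,v21) [+-+] → (-1.15507, -0.2193, 0.4048)–(-0.79763, -0.2193, 0.896756)  len=0.6081
  (v21,v24,v25) [+--] → (-0.79763, -0.2193, 0.896756)–(-0.679179, -0.2193, 1.0598)  len=0.2015
  (v21,v25,v5) [+-+] → (-0.679179, -0.2193, 1.0598)–(-0.2193, -0.2193, 1.20923)  len=0.4835
  (v22,v0,v26) [-+-] → (-0.2193, -0.2193, -1.20923)–(0, -0.2193, -1.23874)  len=0.2213
  (v25,v29,v5) [--+] → (0, -0.2193, 1.23874)–(-0.2193, -0.2193, 1.20923)  len=0.2213
  (v26,v0,v30) [-+-] → (0, -0.2193, -1.23874)–(0.2193, -0.2193, -1.20923)  len=0.2213
  (v29,v33,v5) [--+] → (0.2193, -0.2193, 1.20923)–(0, -0.2193, 1.23874)  len=0.2213
  (v30,v0,v1) [-++] → (0.2193, -0.2193, -1.20923)–(0.679179, -0.2193, -1.0598)  len=0.4835
  (v30,v1,v31) [-+-] → (0.679179, -0.2193, -1.0598)–(0.79763, -0.2193, -0.896756)  len=0.2015
  (v31,v1,v2) [-++] → (0.79763, -0.2193, -0.896756)–(1.15507, -0.2193, -0.4048)  len=0.6081
  (v31,v2,v32) [-+-] → (1.15507, -0.2193, -0.4048)–(1.15507, -0.2193, -0.203273)  len=0.2015
  (v32,v2,v3) [-++] → (1.15507, -0.2193, -0.203273)–(1.15507, -0.2193, 0.4048)  len=0.6081
  (v32,v3,v33) [-+-] → (1.15507, -0.2193, 0.4048)–(0.963408, -0.2193, 0.668604)  len=0.3261
  (v33,v3,v4) [-++] → (0.963408, -0.2193, 0.668604)–(0.679179, -0.2193, 1.0598)  len=0.4835
  (v33,v4,v5) [-++] → (0.679179, -0.2193, 1.0598)–(0.2193, -0.2193, 1.20923)  len=0.4835

Chained into 1 loop(s):
  loop 1: 20 segments, perimeter = 7.6770
Total perimeter = 7.677

loops=1 perimeter=7.677


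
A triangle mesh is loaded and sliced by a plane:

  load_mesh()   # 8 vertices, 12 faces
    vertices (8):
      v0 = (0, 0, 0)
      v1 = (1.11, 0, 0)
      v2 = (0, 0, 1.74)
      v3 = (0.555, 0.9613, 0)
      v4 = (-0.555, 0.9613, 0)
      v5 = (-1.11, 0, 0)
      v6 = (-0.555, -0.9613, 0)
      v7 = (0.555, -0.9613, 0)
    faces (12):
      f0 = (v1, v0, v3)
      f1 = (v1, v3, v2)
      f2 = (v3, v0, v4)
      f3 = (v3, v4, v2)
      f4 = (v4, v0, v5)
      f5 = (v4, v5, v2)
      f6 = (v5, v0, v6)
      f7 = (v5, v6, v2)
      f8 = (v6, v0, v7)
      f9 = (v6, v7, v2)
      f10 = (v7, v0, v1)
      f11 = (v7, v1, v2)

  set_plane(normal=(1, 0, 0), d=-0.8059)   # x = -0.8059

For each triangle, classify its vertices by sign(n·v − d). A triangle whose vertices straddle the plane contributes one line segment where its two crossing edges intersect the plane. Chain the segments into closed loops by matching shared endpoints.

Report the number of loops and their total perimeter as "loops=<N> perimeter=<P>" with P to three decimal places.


Straddling triangles (4 of 12):
  (v4,v0,v5) [++-] → (-0.8059, 0, 0)–(-0.8059, 0.526723, 0)  len=0.5267
  (v4,v5,v2) [+-+] → (-0.8059, 0.526723, 0)–(-0.8059, 0, 0.476697)  len=0.7104
  (v5,v0,v6) [-++] → (-0.8059, 0, 0)–(-0.8059, -0.526723, 0)  len=0.5267
  (v5,v6,v2) [-++] → (-0.8059, -0.526723, 0)–(-0.8059, 0, 0.476697)  len=0.7104

Chained into 1 loop(s):
  loop 1: 4 segments, perimeter = 2.4743
Total perimeter = 2.474

loops=1 perimeter=2.474


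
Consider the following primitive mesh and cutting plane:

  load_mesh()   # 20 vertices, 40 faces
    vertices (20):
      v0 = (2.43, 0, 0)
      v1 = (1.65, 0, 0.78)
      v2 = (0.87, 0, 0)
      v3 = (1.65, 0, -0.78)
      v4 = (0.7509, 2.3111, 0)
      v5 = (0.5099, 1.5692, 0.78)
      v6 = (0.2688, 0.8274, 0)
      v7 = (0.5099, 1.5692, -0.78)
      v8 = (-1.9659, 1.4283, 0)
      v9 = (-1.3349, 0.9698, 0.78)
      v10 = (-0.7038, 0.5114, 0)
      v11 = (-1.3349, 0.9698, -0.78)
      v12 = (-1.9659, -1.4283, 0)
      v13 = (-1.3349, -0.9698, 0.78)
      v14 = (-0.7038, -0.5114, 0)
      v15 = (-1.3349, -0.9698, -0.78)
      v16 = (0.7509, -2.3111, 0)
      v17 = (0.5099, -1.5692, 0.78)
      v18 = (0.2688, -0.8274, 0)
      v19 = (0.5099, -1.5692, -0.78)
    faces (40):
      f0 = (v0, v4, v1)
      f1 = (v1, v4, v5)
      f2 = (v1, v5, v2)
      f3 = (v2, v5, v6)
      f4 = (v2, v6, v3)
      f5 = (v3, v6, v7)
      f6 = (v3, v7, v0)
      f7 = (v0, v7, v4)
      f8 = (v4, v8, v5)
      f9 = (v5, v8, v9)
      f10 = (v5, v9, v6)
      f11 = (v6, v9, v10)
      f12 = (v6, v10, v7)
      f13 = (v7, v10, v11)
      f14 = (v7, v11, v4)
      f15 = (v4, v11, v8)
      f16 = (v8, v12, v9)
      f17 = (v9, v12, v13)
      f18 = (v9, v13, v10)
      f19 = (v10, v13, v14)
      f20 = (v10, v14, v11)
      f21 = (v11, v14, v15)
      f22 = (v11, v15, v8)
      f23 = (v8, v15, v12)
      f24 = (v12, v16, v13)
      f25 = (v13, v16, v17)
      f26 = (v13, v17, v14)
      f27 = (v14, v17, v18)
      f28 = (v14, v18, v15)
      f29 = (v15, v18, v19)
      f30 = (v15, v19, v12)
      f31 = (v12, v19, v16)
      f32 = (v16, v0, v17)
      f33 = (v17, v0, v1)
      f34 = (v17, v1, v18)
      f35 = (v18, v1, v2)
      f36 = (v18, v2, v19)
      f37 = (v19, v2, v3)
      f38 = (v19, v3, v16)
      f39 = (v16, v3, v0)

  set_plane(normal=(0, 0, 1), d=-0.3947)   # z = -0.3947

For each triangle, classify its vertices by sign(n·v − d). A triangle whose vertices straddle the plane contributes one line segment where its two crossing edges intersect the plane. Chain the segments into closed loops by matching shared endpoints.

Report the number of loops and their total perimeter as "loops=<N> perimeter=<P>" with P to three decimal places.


loops=2 perimeter=19.397

Straddling triangles (20 of 40):
  (v2,v6,v3) [++-] → (0.967723, 0.408714, -0.3947)–(1.2647, 0, -0.3947)  len=0.5052
  (v3,v6,v7) [-+-] → (0.967723, 0.408714, -0.3947)–(0.390803, 1.20277, -0.3947)  len=0.9815
  (v3,v7,v0) [--+] → (1.45838, 0.794055, -0.3947)–(2.0353, 0, -0.3947)  len=0.9815
  (v0,v7,v4) [+-+] → (1.45838, 0.794055, -0.3947)–(0.628948, 1.93568, -0.3947)  len=1.4111
  (v6,v10,v7) [++-] → (-0.0896367, 1.04667, -0.3947)–(0.390803, 1.20277, -0.3947)  len=0.5052
  (v7,v10,v11) [-+-] → (-0.0896367, 1.04667, -0.3947)–(-1.02315, 0.743362, -0.3947)  len=0.9816
  (v7,v11,v4) [--+] → (-0.304568, 1.63237, -0.3947)–(0.628948, 1.93568, -0.3947)  len=0.9816
  (v4,v11,v8) [+-+] → (-0.304568, 1.63237, -0.3947)–(-1.6466, 1.19629, -0.3947)  len=1.4111
  (v10,v14,v11) [++-] → (-1.02315, 0.238125, -0.3947)–(-1.02315, 0.743362, -0.3947)  len=0.5052
  (v11,v14,v15) [-+-] → (-1.02315, 0.238125, -0.3947)–(-1.02315, -0.743362, -0.3947)  len=0.9815
  (v11,v15,v8) [--+] → (-1.6466, 0.2148, -0.3947)–(-1.6466, 1.19629, -0.3947)  len=0.9815
  (v8,v15,v12) [+-+] → (-1.6466, 0.2148, -0.3947)–(-1.6466, -1.19629, -0.3947)  len=1.4111
  (v14,v18,v15) [++-] → (-0.542713, -0.899458, -0.3947)–(-1.02315, -0.743362, -0.3947)  len=0.5052
  (v15,v18,v19) [-+-] → (-0.542713, -0.899458, -0.3947)–(0.390803, -1.20277, -0.3947)  len=0.9816
  (v15,v19,v12) [--+] → (-0.713082, -1.4996, -0.3947)–(-1.6466, -1.19629, -0.3947)  len=0.9816
  (v12,v19,v16) [+-+] → (-0.713082, -1.4996, -0.3947)–(0.628948, -1.93568, -0.3947)  len=1.4111
  (v18,v2,v19) [++-] → (0.68778, -0.794055, -0.3947)–(0.390803, -1.20277, -0.3947)  len=0.5052
  (v19,v2,v3) [-+-] → (0.68778, -0.794055, -0.3947)–(1.2647, 0, -0.3947)  len=0.9815
  (v19,v3,v16) [--+] → (1.20587, -1.14162, -0.3947)–(0.628948, -1.93568, -0.3947)  len=0.9815
  (v16,v3,v0) [+-+] → (1.20587, -1.14162, -0.3947)–(2.0353, 0, -0.3947)  len=1.4111

Chained into 2 loop(s):
  loop 1: 10 segments, perimeter = 7.4336
  loop 2: 10 segments, perimeter = 11.9632
Total perimeter = 19.397


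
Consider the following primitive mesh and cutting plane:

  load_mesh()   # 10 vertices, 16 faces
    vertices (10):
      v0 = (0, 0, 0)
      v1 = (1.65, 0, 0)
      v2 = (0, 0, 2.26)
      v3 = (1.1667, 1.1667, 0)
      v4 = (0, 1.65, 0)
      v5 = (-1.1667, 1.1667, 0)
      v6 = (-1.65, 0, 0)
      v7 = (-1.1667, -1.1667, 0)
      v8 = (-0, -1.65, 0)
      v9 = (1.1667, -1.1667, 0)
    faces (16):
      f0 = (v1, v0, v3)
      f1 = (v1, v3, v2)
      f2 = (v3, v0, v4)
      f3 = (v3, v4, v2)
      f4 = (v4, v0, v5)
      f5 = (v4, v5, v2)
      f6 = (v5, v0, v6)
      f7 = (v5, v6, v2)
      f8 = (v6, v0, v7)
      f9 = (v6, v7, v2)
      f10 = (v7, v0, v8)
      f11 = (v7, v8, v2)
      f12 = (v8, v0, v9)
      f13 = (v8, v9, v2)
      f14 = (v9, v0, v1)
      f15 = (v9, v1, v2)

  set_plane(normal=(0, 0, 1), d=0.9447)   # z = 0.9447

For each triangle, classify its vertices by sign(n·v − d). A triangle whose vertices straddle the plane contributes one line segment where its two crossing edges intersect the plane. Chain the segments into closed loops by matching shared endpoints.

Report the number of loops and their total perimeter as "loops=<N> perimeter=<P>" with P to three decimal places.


loops=1 perimeter=5.880

Straddling triangles (8 of 16):
  (v1,v3,v2) [--+] → (0.679009, 0.679009, 0.9447)–(0.960285, 0, 0.9447)  len=0.7350
  (v3,v4,v2) [--+] → (0, 0.960285, 0.9447)–(0.679009, 0.679009, 0.9447)  len=0.7350
  (v4,v5,v2) [--+] → (-0.679009, 0.679009, 0.9447)–(0, 0.960285, 0.9447)  len=0.7350
  (v5,v6,v2) [--+] → (-0.960285, 0, 0.9447)–(-0.679009, 0.679009, 0.9447)  len=0.7350
  (v6,v7,v2) [--+] → (-0.679009, -0.679009, 0.9447)–(-0.960285, 0, 0.9447)  len=0.7350
  (v7,v8,v2) [--+] → (0, -0.960285, 0.9447)–(-0.679009, -0.679009, 0.9447)  len=0.7350
  (v8,v9,v2) [--+] → (0.679009, -0.679009, 0.9447)–(0, -0.960285, 0.9447)  len=0.7350
  (v9,v1,v2) [--+] → (0.960285, 0, 0.9447)–(0.679009, -0.679009, 0.9447)  len=0.7350

Chained into 1 loop(s):
  loop 1: 8 segments, perimeter = 5.8797
Total perimeter = 5.880


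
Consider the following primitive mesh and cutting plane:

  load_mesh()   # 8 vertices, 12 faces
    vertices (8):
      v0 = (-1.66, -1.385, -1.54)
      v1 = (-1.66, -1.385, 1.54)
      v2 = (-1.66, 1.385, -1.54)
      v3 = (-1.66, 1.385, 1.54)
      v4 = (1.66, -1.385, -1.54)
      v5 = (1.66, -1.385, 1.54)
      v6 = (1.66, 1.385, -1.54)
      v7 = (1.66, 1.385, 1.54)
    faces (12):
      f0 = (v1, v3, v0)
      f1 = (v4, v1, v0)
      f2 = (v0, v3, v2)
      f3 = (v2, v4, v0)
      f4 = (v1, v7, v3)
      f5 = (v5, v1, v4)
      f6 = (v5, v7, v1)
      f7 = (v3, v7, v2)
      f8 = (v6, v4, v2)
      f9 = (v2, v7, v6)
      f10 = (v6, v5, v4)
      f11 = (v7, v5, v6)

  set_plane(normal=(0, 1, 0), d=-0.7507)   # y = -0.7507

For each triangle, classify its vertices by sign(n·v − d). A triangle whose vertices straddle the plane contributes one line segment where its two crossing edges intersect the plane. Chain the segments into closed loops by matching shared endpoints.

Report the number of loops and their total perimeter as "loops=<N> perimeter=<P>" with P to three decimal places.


loops=1 perimeter=12.800

Straddling triangles (8 of 12):
  (v1,v3,v0) [-+-] → (-1.66, -0.7507, 1.54)–(-1.66, -0.7507, -0.834713)  len=2.3747
  (v0,v3,v2) [-++] → (-1.66, -0.7507, -0.834713)–(-1.66, -0.7507, -1.54)  len=0.7053
  (v2,v4,v0) [+--] → (0.899756, -0.7507, -1.54)–(-1.66, -0.7507, -1.54)  len=2.5598
  (v1,v7,v3) [-++] → (-0.899756, -0.7507, 1.54)–(-1.66, -0.7507, 1.54)  len=0.7602
  (v5,v7,v1) [-+-] → (1.66, -0.7507, 1.54)–(-0.899756, -0.7507, 1.54)  len=2.5598
  (v6,v4,v2) [+-+] → (1.66, -0.7507, -1.54)–(0.899756, -0.7507, -1.54)  len=0.7602
  (v6,v5,v4) [+--] → (1.66, -0.7507, 0.834713)–(1.66, -0.7507, -1.54)  len=2.3747
  (v7,v5,v6) [+-+] → (1.66, -0.7507, 1.54)–(1.66, -0.7507, 0.834713)  len=0.7053

Chained into 1 loop(s):
  loop 1: 8 segments, perimeter = 12.8000
Total perimeter = 12.800


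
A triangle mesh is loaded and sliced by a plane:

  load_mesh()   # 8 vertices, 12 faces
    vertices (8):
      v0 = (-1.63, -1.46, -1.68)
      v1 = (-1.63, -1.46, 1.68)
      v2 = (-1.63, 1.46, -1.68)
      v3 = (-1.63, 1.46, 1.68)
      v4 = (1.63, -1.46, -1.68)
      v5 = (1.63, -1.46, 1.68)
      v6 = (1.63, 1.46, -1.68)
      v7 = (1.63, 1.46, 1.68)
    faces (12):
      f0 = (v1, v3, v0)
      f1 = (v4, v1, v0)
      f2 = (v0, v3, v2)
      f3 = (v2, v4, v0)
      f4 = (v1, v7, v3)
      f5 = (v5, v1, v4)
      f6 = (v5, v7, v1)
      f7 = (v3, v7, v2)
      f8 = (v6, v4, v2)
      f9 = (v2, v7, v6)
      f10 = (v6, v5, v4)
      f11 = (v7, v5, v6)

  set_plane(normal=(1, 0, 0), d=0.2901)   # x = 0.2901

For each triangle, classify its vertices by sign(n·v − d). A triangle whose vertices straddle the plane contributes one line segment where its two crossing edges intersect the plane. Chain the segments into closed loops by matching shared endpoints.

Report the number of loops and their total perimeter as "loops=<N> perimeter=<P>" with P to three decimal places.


loops=1 perimeter=12.560

Straddling triangles (8 of 12):
  (v4,v1,v0) [+--] → (0.2901, -1.46, -0.298999)–(0.2901, -1.46, -1.68)  len=1.3810
  (v2,v4,v0) [-+-] → (0.2901, -0.259844, -1.68)–(0.2901, -1.46, -1.68)  len=1.2002
  (v1,v7,v3) [-+-] → (0.2901, 0.259844, 1.68)–(0.2901, 1.46, 1.68)  len=1.2002
  (v5,v1,v4) [+-+] → (0.2901, -1.46, 1.68)–(0.2901, -1.46, -0.298999)  len=1.9790
  (v5,v7,v1) [++-] → (0.2901, 0.259844, 1.68)–(0.2901, -1.46, 1.68)  len=1.7198
  (v3,v7,v2) [-+-] → (0.2901, 1.46, 1.68)–(0.2901, 1.46, 0.298999)  len=1.3810
  (v6,v4,v2) [++-] → (0.2901, -0.259844, -1.68)–(0.2901, 1.46, -1.68)  len=1.7198
  (v2,v7,v6) [-++] → (0.2901, 1.46, 0.298999)–(0.2901, 1.46, -1.68)  len=1.9790

Chained into 1 loop(s):
  loop 1: 8 segments, perimeter = 12.5600
Total perimeter = 12.560


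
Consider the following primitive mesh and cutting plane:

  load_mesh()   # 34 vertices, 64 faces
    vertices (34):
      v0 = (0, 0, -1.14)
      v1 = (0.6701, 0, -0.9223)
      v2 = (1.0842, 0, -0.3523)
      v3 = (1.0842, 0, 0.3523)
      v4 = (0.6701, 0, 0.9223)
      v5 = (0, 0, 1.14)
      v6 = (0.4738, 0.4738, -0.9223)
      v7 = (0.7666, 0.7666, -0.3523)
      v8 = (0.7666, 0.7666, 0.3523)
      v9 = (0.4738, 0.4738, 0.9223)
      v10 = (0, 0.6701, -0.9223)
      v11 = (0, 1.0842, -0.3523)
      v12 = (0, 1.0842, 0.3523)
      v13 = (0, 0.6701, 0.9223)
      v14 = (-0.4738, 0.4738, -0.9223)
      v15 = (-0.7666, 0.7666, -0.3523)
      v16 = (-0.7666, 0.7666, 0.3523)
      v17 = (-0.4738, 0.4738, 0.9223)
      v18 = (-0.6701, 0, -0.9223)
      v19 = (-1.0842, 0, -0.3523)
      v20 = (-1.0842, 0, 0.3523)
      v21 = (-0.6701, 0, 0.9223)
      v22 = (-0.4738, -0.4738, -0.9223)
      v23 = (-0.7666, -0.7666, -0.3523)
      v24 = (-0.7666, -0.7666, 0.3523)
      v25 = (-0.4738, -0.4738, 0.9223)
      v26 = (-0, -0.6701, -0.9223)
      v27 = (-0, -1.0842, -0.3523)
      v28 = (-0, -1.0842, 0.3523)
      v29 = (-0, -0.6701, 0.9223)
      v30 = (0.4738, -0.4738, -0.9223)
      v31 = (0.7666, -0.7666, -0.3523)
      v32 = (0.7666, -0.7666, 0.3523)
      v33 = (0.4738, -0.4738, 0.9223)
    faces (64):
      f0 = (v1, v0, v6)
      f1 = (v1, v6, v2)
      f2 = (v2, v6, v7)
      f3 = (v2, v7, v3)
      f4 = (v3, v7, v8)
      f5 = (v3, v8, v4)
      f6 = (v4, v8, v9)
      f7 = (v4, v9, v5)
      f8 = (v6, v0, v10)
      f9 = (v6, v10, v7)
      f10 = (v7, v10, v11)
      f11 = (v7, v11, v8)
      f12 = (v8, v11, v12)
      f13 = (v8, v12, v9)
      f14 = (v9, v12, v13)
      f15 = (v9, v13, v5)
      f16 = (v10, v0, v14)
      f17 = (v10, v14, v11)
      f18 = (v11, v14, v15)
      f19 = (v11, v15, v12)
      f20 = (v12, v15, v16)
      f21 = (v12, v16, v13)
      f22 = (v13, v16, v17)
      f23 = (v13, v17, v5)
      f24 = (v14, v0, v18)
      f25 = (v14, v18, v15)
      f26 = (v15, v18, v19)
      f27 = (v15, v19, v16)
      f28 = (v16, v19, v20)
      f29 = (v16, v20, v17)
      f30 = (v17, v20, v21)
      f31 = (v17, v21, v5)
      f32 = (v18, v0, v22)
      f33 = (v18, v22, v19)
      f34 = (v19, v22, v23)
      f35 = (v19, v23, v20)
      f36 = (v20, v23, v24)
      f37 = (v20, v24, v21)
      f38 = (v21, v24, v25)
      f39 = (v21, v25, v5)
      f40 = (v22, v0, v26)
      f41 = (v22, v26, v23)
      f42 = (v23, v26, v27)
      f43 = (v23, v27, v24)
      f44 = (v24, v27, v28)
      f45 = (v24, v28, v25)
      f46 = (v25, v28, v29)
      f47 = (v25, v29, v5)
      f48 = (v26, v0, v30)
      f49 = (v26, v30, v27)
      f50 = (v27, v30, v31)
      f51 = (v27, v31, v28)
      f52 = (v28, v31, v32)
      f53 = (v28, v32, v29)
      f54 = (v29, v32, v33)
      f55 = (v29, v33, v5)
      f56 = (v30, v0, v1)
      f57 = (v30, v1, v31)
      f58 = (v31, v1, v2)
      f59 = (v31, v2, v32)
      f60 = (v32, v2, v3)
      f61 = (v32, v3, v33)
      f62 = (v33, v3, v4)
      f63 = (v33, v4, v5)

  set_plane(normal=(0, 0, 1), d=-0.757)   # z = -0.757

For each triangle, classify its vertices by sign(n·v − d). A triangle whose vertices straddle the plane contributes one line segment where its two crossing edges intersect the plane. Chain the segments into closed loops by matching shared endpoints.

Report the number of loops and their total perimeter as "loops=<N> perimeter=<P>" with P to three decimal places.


Straddling triangles (16 of 64):
  (v1,v6,v2) [--+] → (0.650816, 0.336398, -0.757)–(0.790189, 0, -0.757)  len=0.3641
  (v2,v6,v7) [+-+] → (0.650816, 0.336398, -0.757)–(0.558712, 0.558712, -0.757)  len=0.2406
  (v6,v10,v7) [--+] → (0.222314, 0.698085, -0.757)–(0.558712, 0.558712, -0.757)  len=0.3641
  (v7,v10,v11) [+-+] → (0.222314, 0.698085, -0.757)–(0, 0.790189, -0.757)  len=0.2406
  (v10,v14,v11) [--+] → (-0.336398, 0.650816, -0.757)–(0, 0.790189, -0.757)  len=0.3641
  (v11,v14,v15) [+-+] → (-0.336398, 0.650816, -0.757)–(-0.558712, 0.558712, -0.757)  len=0.2406
  (v14,v18,v15) [--+] → (-0.698085, 0.222314, -0.757)–(-0.558712, 0.558712, -0.757)  len=0.3641
  (v15,v18,v19) [+-+] → (-0.698085, 0.222314, -0.757)–(-0.790189, 0, -0.757)  len=0.2406
  (v18,v22,v19) [--+] → (-0.650816, -0.336398, -0.757)–(-0.790189, 0, -0.757)  len=0.3641
  (v19,v22,v23) [+-+] → (-0.650816, -0.336398, -0.757)–(-0.558712, -0.558712, -0.757)  len=0.2406
  (v22,v26,v23) [--+] → (-0.222314, -0.698085, -0.757)–(-0.558712, -0.558712, -0.757)  len=0.3641
  (v23,v26,v27) [+-+] → (-0.222314, -0.698085, -0.757)–(0, -0.790189, -0.757)  len=0.2406
  (v26,v30,v27) [--+] → (0.336398, -0.650816, -0.757)–(0, -0.790189, -0.757)  len=0.3641
  (v27,v30,v31) [+-+] → (0.336398, -0.650816, -0.757)–(0.558712, -0.558712, -0.757)  len=0.2406
  (v30,v1,v31) [--+] → (0.698085, -0.222314, -0.757)–(0.558712, -0.558712, -0.757)  len=0.3641
  (v31,v1,v2) [+-+] → (0.698085, -0.222314, -0.757)–(0.790189, 0, -0.757)  len=0.2406

Chained into 1 loop(s):
  loop 1: 16 segments, perimeter = 4.8381
Total perimeter = 4.838

loops=1 perimeter=4.838


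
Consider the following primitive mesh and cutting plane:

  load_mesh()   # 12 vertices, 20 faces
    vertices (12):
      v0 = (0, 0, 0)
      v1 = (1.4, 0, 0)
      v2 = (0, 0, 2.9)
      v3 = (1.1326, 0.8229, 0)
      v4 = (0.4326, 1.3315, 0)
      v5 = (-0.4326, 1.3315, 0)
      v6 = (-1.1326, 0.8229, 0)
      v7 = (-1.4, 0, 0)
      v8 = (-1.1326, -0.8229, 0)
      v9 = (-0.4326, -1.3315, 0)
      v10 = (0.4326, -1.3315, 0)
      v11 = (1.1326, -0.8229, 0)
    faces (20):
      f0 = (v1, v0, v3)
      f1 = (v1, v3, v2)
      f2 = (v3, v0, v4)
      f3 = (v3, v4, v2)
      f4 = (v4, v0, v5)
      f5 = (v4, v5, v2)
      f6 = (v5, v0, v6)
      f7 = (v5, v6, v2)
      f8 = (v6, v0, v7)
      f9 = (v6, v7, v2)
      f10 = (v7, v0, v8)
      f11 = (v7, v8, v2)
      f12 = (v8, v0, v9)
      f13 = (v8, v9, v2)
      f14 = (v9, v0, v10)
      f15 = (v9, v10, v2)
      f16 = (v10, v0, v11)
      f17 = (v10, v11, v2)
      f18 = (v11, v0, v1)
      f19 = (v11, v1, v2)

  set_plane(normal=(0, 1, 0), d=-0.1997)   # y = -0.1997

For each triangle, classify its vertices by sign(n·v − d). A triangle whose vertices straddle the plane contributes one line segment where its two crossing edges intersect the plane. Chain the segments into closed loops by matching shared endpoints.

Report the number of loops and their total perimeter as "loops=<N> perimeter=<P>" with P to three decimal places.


loops=1 perimeter=8.360

Straddling triangles (10 of 20):
  (v7,v0,v8) [++-] → (-0.274857, -0.1997, 0)–(-1.33511, -0.1997, 0)  len=1.0603
  (v7,v8,v2) [+-+] → (-1.33511, -0.1997, 0)–(-0.274857, -0.1997, 2.19623)  len=2.4388
  (v8,v0,v9) [-+-] → (-0.274857, -0.1997, 0)–(-0.0648819, -0.1997, 0)  len=0.2100
  (v8,v9,v2) [--+] → (-0.0648819, -0.1997, 2.46505)–(-0.274857, -0.1997, 2.19623)  len=0.3411
  (v9,v0,v10) [-+-] → (-0.0648819, -0.1997, 0)–(0.0648819, -0.1997, 0)  len=0.1298
  (v9,v10,v2) [--+] → (0.0648819, -0.1997, 2.46505)–(-0.0648819, -0.1997, 2.46505)  len=0.1298
  (v10,v0,v11) [-+-] → (0.0648819, -0.1997, 0)–(0.274857, -0.1997, 0)  len=0.2100
  (v10,v11,v2) [--+] → (0.274857, -0.1997, 2.19623)–(0.0648819, -0.1997, 2.46505)  len=0.3411
  (v11,v0,v1) [-++] → (0.274857, -0.1997, 0)–(1.33511, -0.1997, 0)  len=1.0603
  (v11,v1,v2) [-++] → (1.33511, -0.1997, 0)–(0.274857, -0.1997, 2.19623)  len=2.4388

Chained into 1 loop(s):
  loop 1: 10 segments, perimeter = 8.3597
Total perimeter = 8.360


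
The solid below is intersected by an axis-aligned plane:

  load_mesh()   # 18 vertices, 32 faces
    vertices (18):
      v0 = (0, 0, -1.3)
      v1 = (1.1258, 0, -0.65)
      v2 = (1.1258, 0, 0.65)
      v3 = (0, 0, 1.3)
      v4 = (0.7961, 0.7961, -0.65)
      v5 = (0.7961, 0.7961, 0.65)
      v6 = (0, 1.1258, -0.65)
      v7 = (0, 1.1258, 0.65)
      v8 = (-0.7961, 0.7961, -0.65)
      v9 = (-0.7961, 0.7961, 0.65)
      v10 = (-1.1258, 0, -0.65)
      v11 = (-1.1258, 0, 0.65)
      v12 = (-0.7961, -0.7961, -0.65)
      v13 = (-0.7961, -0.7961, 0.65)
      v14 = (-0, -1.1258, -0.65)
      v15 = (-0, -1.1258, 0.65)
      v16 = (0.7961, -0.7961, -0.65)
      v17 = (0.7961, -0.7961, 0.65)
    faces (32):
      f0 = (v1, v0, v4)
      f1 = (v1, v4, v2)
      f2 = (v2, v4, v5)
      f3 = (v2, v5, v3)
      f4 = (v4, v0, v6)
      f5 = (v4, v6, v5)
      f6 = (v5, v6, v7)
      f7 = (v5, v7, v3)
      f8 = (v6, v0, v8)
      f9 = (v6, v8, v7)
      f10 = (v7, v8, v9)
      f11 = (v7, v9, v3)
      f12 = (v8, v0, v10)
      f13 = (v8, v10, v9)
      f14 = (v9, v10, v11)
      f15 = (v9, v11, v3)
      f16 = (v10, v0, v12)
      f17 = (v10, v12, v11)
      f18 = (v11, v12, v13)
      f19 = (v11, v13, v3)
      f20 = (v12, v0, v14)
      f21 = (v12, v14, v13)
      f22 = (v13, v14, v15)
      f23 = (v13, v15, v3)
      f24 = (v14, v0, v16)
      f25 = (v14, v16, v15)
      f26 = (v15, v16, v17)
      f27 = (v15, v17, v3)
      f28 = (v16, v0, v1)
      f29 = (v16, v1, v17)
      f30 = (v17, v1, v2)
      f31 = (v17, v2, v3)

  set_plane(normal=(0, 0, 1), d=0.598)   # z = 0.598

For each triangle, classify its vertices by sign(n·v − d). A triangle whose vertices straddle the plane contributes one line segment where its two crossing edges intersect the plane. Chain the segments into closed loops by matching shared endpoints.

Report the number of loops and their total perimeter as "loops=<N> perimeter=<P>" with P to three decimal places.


Straddling triangles (16 of 32):
  (v1,v4,v2) [--+] → (1.11261, 0.031844, 0.598)–(1.1258, 0, 0.598)  len=0.0345
  (v2,v4,v5) [+-+] → (1.11261, 0.031844, 0.598)–(0.7961, 0.7961, 0.598)  len=0.8272
  (v4,v6,v5) [--+] → (0.764256, 0.809288, 0.598)–(0.7961, 0.7961, 0.598)  len=0.0345
  (v5,v6,v7) [+-+] → (0.764256, 0.809288, 0.598)–(0, 1.1258, 0.598)  len=0.8272
  (v6,v8,v7) [--+] → (-0.031844, 1.11261, 0.598)–(0, 1.1258, 0.598)  len=0.0345
  (v7,v8,v9) [+-+] → (-0.031844, 1.11261, 0.598)–(-0.7961, 0.7961, 0.598)  len=0.8272
  (v8,v10,v9) [--+] → (-0.809288, 0.764256, 0.598)–(-0.7961, 0.7961, 0.598)  len=0.0345
  (v9,v10,v11) [+-+] → (-0.809288, 0.764256, 0.598)–(-1.1258, 0, 0.598)  len=0.8272
  (v10,v12,v11) [--+] → (-1.11261, -0.031844, 0.598)–(-1.1258, 0, 0.598)  len=0.0345
  (v11,v12,v13) [+-+] → (-1.11261, -0.031844, 0.598)–(-0.7961, -0.7961, 0.598)  len=0.8272
  (v12,v14,v13) [--+] → (-0.764256, -0.809288, 0.598)–(-0.7961, -0.7961, 0.598)  len=0.0345
  (v13,v14,v15) [+-+] → (-0.764256, -0.809288, 0.598)–(0, -1.1258, 0.598)  len=0.8272
  (v14,v16,v15) [--+] → (0.031844, -1.11261, 0.598)–(0, -1.1258, 0.598)  len=0.0345
  (v15,v16,v17) [+-+] → (0.031844, -1.11261, 0.598)–(0.7961, -0.7961, 0.598)  len=0.8272
  (v16,v1,v17) [--+] → (0.809288, -0.764256, 0.598)–(0.7961, -0.7961, 0.598)  len=0.0345
  (v17,v1,v2) [+-+] → (0.809288, -0.764256, 0.598)–(1.1258, 0, 0.598)  len=0.8272

Chained into 1 loop(s):
  loop 1: 16 segments, perimeter = 6.8934
Total perimeter = 6.893

loops=1 perimeter=6.893


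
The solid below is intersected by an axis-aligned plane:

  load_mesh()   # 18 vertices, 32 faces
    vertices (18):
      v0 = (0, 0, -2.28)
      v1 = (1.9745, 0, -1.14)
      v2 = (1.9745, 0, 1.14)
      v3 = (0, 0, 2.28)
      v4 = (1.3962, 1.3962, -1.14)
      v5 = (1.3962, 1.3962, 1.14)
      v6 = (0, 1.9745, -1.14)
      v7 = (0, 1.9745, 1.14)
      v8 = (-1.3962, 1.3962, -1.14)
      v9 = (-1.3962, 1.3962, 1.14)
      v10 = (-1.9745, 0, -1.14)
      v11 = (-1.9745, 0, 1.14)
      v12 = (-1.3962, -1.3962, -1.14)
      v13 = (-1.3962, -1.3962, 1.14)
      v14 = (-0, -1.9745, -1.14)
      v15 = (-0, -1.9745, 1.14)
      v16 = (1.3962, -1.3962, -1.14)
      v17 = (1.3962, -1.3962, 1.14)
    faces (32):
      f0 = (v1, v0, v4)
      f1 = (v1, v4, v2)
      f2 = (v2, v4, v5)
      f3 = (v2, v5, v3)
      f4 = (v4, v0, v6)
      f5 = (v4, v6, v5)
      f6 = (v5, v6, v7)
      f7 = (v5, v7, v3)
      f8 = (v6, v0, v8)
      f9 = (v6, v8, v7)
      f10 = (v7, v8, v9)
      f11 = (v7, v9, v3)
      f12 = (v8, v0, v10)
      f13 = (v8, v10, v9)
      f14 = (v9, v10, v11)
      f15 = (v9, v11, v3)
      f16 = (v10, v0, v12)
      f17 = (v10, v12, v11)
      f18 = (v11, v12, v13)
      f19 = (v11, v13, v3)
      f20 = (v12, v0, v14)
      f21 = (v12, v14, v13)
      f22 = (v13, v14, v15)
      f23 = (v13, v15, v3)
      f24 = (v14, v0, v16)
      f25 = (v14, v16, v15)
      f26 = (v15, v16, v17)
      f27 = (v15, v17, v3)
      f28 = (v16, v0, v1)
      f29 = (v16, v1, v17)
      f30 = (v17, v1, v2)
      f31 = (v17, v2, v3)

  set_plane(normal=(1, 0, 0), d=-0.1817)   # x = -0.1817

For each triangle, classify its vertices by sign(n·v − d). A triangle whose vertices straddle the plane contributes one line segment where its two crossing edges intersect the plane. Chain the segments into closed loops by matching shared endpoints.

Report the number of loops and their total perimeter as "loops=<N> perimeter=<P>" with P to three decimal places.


Straddling triangles (12 of 32):
  (v6,v0,v8) [++-] → (-0.1817, 0.1817, -2.13164)–(-0.1817, 1.89924, -1.14)  len=1.9833
  (v6,v8,v7) [+-+] → (-0.1817, 1.89924, -1.14)–(-0.1817, 1.89924, 0.843283)  len=1.9833
  (v7,v8,v9) [+--] → (-0.1817, 1.89924, 0.843283)–(-0.1817, 1.89924, 1.14)  len=0.2967
  (v7,v9,v3) [+-+] → (-0.1817, 1.89924, 1.14)–(-0.1817, 0.1817, 2.13164)  len=1.9833
  (v8,v0,v10) [-+-] → (-0.1817, 0.1817, -2.13164)–(-0.1817, 0, -2.17509)  len=0.1868
  (v9,v11,v3) [--+] → (-0.1817, 0, 2.17509)–(-0.1817, 0.1817, 2.13164)  len=0.1868
  (v10,v0,v12) [-+-] → (-0.1817, 0, -2.17509)–(-0.1817, -0.1817, -2.13164)  len=0.1868
  (v11,v13,v3) [--+] → (-0.1817, -0.1817, 2.13164)–(-0.1817, 0, 2.17509)  len=0.1868
  (v12,v0,v14) [-++] → (-0.1817, -0.1817, -2.13164)–(-0.1817, -1.89924, -1.14)  len=1.9833
  (v12,v14,v13) [-+-] → (-0.1817, -1.89924, -1.14)–(-0.1817, -1.89924, -0.843283)  len=0.2967
  (v13,v14,v15) [-++] → (-0.1817, -1.89924, -0.843283)–(-0.1817, -1.89924, 1.14)  len=1.9833
  (v13,v15,v3) [-++] → (-0.1817, -1.89924, 1.14)–(-0.1817, -0.1817, 2.13164)  len=1.9833

Chained into 1 loop(s):
  loop 1: 12 segments, perimeter = 13.2403
Total perimeter = 13.240

loops=1 perimeter=13.240


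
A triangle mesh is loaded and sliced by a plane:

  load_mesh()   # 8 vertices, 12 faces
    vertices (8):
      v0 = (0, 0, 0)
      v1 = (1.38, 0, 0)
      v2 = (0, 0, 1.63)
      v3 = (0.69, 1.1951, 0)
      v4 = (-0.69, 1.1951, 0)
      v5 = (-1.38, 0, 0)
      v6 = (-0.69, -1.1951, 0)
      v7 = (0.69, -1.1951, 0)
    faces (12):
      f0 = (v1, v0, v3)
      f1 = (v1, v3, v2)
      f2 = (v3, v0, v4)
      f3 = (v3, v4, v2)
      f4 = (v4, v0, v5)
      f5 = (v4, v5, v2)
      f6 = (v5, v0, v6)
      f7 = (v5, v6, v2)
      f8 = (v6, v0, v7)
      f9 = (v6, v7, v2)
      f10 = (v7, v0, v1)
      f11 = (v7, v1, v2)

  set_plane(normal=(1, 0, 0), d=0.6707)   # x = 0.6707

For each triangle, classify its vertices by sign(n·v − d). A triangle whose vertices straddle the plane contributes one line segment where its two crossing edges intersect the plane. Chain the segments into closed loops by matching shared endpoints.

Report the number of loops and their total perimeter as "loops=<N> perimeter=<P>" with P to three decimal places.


loops=1 perimeter=5.315

Straddling triangles (8 of 12):
  (v1,v0,v3) [+-+] → (0.6707, 0, 0)–(0.6707, 1.16167, 0)  len=1.1617
  (v1,v3,v2) [++-] → (0.6707, 1.16167, 0.0455928)–(0.6707, 0, 0.837796)  len=1.4061
  (v3,v0,v4) [+--] → (0.6707, 1.16167, 0)–(0.6707, 1.1951, 0)  len=0.0334
  (v3,v4,v2) [+--] → (0.6707, 1.1951, 0)–(0.6707, 1.16167, 0.0455928)  len=0.0565
  (v6,v0,v7) [--+] → (0.6707, -1.16167, 0)–(0.6707, -1.1951, 0)  len=0.0334
  (v6,v7,v2) [-+-] → (0.6707, -1.1951, 0)–(0.6707, -1.16167, 0.0455928)  len=0.0565
  (v7,v0,v1) [+-+] → (0.6707, -1.16167, 0)–(0.6707, 0, 0)  len=1.1617
  (v7,v1,v2) [++-] → (0.6707, 0, 0.837796)–(0.6707, -1.16167, 0.0455928)  len=1.4061

Chained into 1 loop(s):
  loop 1: 8 segments, perimeter = 5.3154
Total perimeter = 5.315


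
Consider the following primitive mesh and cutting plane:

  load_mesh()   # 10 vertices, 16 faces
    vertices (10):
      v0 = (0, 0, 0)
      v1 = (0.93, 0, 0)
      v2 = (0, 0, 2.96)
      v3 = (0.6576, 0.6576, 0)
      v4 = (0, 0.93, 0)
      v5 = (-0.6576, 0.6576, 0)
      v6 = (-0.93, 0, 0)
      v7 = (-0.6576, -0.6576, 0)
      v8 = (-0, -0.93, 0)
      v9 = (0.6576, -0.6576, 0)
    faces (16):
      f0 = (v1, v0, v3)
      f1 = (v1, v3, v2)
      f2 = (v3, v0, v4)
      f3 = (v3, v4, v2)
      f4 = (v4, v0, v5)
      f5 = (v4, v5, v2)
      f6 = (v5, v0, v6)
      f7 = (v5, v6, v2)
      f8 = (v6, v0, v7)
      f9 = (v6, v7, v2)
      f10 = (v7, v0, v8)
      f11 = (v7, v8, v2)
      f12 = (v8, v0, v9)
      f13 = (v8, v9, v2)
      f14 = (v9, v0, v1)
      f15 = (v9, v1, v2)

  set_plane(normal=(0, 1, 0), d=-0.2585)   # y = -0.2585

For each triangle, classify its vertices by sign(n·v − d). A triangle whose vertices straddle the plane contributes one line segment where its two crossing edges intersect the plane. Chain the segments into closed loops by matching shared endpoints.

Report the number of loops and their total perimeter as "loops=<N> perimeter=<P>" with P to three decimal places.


loops=1 perimeter=6.267

Straddling triangles (8 of 16):
  (v6,v0,v7) [++-] → (-0.2585, -0.2585, 0)–(-0.822921, -0.2585, 0)  len=0.5644
  (v6,v7,v2) [+-+] → (-0.822921, -0.2585, 0)–(-0.2585, -0.2585, 1.79644)  len=1.8830
  (v7,v0,v8) [-+-] → (-0.2585, -0.2585, 0)–(0, -0.2585, 0)  len=0.2585
  (v7,v8,v2) [--+] → (0, -0.2585, 2.13725)–(-0.2585, -0.2585, 1.79644)  len=0.4278
  (v8,v0,v9) [-+-] → (0, -0.2585, 0)–(0.2585, -0.2585, 0)  len=0.2585
  (v8,v9,v2) [--+] → (0.2585, -0.2585, 1.79644)–(0, -0.2585, 2.13725)  len=0.4278
  (v9,v0,v1) [-++] → (0.2585, -0.2585, 0)–(0.822921, -0.2585, 0)  len=0.5644
  (v9,v1,v2) [-++] → (0.822921, -0.2585, 0)–(0.2585, -0.2585, 1.79644)  len=1.8830

Chained into 1 loop(s):
  loop 1: 8 segments, perimeter = 6.2674
Total perimeter = 6.267


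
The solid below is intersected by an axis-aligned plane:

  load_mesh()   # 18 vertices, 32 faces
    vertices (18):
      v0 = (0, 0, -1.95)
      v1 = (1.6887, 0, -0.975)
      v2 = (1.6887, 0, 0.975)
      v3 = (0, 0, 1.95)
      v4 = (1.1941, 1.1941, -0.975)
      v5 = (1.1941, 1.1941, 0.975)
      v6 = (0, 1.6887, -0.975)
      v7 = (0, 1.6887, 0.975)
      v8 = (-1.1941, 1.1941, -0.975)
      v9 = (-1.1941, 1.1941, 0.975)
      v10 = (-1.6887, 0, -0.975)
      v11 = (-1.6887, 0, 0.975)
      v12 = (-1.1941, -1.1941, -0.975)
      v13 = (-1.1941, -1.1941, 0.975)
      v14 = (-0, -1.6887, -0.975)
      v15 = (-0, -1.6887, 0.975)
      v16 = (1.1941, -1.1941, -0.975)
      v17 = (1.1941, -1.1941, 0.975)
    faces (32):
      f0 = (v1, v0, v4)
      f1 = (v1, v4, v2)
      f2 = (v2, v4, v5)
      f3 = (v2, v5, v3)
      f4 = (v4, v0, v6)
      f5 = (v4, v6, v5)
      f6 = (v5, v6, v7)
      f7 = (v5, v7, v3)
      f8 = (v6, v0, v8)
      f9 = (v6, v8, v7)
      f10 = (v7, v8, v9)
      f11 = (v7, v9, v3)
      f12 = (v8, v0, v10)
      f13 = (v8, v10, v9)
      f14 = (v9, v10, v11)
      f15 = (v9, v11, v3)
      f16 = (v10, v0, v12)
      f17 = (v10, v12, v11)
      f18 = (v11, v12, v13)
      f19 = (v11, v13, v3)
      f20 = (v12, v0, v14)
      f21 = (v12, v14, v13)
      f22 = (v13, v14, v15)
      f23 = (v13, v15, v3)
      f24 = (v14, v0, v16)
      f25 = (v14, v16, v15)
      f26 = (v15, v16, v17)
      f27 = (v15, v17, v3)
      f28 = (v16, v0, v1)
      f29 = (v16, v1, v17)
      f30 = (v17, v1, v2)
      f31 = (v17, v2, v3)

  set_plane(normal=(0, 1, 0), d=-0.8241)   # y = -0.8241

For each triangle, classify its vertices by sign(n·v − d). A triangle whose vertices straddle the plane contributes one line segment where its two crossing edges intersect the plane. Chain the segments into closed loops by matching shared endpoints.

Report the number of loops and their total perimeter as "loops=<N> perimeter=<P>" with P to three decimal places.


loops=1 perimeter=9.706

Straddling triangles (12 of 32):
  (v10,v0,v12) [++-] → (-0.8241, -0.8241, -1.27711)–(-1.34736, -0.8241, -0.975)  len=0.6042
  (v10,v12,v11) [+-+] → (-1.34736, -0.8241, -0.975)–(-1.34736, -0.8241, -0.370779)  len=0.6042
  (v11,v12,v13) [+--] → (-1.34736, -0.8241, -0.370779)–(-1.34736, -0.8241, 0.975)  len=1.3458
  (v11,v13,v3) [+-+] → (-1.34736, -0.8241, 0.975)–(-0.8241, -0.8241, 1.27711)  len=0.6042
  (v12,v0,v14) [-+-] → (-0.8241, -0.8241, -1.27711)–(0, -0.8241, -1.47419)  len=0.8473
  (v13,v15,v3) [--+] → (0, -0.8241, 1.47419)–(-0.8241, -0.8241, 1.27711)  len=0.8473
  (v14,v0,v16) [-+-] → (0, -0.8241, -1.47419)–(0.8241, -0.8241, -1.27711)  len=0.8473
  (v15,v17,v3) [--+] → (0.8241, -0.8241, 1.27711)–(0, -0.8241, 1.47419)  len=0.8473
  (v16,v0,v1) [-++] → (0.8241, -0.8241, -1.27711)–(1.34736, -0.8241, -0.975)  len=0.6042
  (v16,v1,v17) [-+-] → (1.34736, -0.8241, -0.975)–(1.34736, -0.8241, 0.370779)  len=1.3458
  (v17,v1,v2) [-++] → (1.34736, -0.8241, 0.370779)–(1.34736, -0.8241, 0.975)  len=0.6042
  (v17,v2,v3) [-++] → (1.34736, -0.8241, 0.975)–(0.8241, -0.8241, 1.27711)  len=0.6042

Chained into 1 loop(s):
  loop 1: 12 segments, perimeter = 9.7062
Total perimeter = 9.706


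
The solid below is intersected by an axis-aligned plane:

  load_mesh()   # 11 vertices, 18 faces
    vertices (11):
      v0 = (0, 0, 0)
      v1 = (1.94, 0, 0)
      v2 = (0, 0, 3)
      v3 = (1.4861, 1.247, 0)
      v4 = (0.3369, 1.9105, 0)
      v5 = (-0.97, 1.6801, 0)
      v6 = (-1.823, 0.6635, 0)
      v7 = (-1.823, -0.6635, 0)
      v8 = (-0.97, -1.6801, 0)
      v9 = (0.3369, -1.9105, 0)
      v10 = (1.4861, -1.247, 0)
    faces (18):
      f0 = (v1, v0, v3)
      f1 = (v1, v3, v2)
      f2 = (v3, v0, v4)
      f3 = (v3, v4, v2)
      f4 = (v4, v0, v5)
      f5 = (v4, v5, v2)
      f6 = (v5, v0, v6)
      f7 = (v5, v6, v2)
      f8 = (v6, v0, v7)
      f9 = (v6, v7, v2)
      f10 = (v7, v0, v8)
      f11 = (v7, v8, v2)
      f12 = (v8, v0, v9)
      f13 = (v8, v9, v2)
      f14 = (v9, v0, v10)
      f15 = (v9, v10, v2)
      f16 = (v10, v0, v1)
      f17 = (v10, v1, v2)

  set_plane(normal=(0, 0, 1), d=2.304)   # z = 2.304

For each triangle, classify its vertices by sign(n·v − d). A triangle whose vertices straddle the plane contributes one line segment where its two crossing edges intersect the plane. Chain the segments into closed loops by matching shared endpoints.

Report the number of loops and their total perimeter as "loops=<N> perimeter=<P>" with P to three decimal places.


Straddling triangles (9 of 18):
  (v1,v3,v2) [--+] → (0.344775, 0.289304, 2.304)–(0.45008, 0, 2.304)  len=0.3079
  (v3,v4,v2) [--+] → (0.0781608, 0.443236, 2.304)–(0.344775, 0.289304, 2.304)  len=0.3079
  (v4,v5,v2) [--+] → (-0.22504, 0.389783, 2.304)–(0.0781608, 0.443236, 2.304)  len=0.3079
  (v5,v6,v2) [--+] → (-0.422936, 0.153932, 2.304)–(-0.22504, 0.389783, 2.304)  len=0.3079
  (v6,v7,v2) [--+] → (-0.422936, -0.153932, 2.304)–(-0.422936, 0.153932, 2.304)  len=0.3079
  (v7,v8,v2) [--+] → (-0.22504, -0.389783, 2.304)–(-0.422936, -0.153932, 2.304)  len=0.3079
  (v8,v9,v2) [--+] → (0.0781608, -0.443236, 2.304)–(-0.22504, -0.389783, 2.304)  len=0.3079
  (v9,v10,v2) [--+] → (0.344775, -0.289304, 2.304)–(0.0781608, -0.443236, 2.304)  len=0.3079
  (v10,v1,v2) [--+] → (0.45008, 0, 2.304)–(0.344775, -0.289304, 2.304)  len=0.3079

Chained into 1 loop(s):
  loop 1: 9 segments, perimeter = 2.7708
Total perimeter = 2.771

loops=1 perimeter=2.771
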